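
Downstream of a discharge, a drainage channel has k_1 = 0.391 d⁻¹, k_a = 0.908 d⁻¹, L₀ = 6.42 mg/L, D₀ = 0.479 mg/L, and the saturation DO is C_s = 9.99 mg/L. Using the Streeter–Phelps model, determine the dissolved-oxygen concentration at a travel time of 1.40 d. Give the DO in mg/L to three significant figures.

k_1 L₀/(k_a−k_1) = 0.391×6.42/(0.908−0.391) = 2.510/0.5170 = 4.855 mg/L.
e^(−k_1 t) = e^(−0.391×1.400) = 0.5785; e^(−k_a t) = e^(−0.908×1.400) = 0.2805.
D = 4.855 × (0.5785 − 0.2805) + 0.479 × 0.2805 = 1.447 + 0.1344 = 1.581 mg/L.
DO = C_s − D = 9.99 − 1.581 = 8.409 mg/L.

DO ≈ 8.41 mg/L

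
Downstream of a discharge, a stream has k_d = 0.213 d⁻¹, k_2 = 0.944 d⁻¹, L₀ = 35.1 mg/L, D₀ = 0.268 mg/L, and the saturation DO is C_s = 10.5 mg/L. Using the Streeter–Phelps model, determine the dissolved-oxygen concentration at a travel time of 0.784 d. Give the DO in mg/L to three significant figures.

k_d L₀/(k_2−k_d) = 0.213×35.1/(0.944−0.213) = 7.476/0.7310 = 10.23 mg/L.
e^(−k_d t) = e^(−0.213×0.7840) = 0.8462; e^(−k_2 t) = e^(−0.944×0.7840) = 0.4771.
D = 10.23 × (0.8462 − 0.4771) + 0.268 × 0.4771 = 3.775 + 0.1279 = 3.903 mg/L.
DO = C_s − D = 10.5 − 3.903 = 6.597 mg/L.

DO ≈ 6.60 mg/L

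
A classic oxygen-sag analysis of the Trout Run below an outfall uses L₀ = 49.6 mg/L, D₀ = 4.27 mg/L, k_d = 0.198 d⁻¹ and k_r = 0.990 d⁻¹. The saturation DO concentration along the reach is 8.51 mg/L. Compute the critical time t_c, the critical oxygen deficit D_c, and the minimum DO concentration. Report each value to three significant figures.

At the critical point dD/dt = 0, so k_d L₀ e^(−k_d t) = k_r D. Substituting D(t) from the Streeter–Phelps equation and solving for t gives
t_c = ln[(k_r/k_d)(1 − D₀(k_r−k_d)/(k_d L₀))] / (k_r−k_d).
Here k_r−k_d = 0.7920 d⁻¹ and 1 − D₀(k_r−k_d)/(k_d L₀) = 1 − 4.27×0.7920/(0.198×49.6) = 0.6556, so
t_c = ln(5.000 × 0.6556) / 0.7920 = 1.187 / 0.7920 = 1.499 d.
D_c = (k_d/k_r) L₀ e^(−k_d t_c) = (0.198/0.990) × 49.6 × e^(−0.198×1.499) = 0.2000 × 49.6 × 0.7432 = 7.372 mg/L.
Minimum DO = C_s − D_c = 8.51 − 7.372 = 1.138 mg/L.

t_c ≈ 1.50 d; D_c ≈ 7.37 mg/L; min DO ≈ 1.14 mg/L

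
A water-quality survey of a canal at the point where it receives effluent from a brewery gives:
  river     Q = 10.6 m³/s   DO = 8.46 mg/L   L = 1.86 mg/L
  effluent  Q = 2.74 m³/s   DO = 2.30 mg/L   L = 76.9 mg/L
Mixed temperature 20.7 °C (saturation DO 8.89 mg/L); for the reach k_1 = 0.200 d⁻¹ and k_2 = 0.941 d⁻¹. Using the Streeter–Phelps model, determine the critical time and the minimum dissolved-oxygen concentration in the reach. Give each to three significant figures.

Mixed DO = (10.6×8.46 + 2.74×2.30)/(10.6+2.74) = 95.98/13.34 = 7.195 mg/L.
Mixed L₀ = (10.6×1.86 + 2.74×76.9)/(13.34) = 230.4/13.34 = 17.27 mg/L.
Initial deficit D₀ = C_s − DO₀ = 8.89 − 7.195 = 1.695 mg/L.
t_c = (1/0.7410) ln[(0.941/0.200)(1 − 1.695×0.7410/(0.200×17.27))] = 1.350 × ln(2.994) = 1.480 d.
D_c = (0.200/0.941) × 17.27 × e^(−0.200×1.480) = 0.2125 × 17.27 × 0.7438 = 2.731 mg/L.
Minimum DO = 8.89 − 2.731 = 6.159 mg/L.

t_c ≈ 1.48 d; minimum DO ≈ 6.16 mg/L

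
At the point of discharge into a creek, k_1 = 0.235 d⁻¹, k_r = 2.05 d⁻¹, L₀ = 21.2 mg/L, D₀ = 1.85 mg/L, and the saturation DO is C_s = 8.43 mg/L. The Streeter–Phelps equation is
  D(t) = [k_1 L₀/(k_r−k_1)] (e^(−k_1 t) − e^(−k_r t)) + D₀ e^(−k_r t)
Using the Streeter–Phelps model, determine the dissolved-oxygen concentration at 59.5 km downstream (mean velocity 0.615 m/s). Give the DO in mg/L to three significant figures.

Travel time t = x/v = 59.5 km / (0.615 m/s) = 59500 m / 0.615 m/s = 96750 s = 1.120 d.
k_1 L₀/(k_r−k_1) = 0.235×21.2/(2.05−0.235) = 4.982/1.815 = 2.745 mg/L.
e^(−k_1 t) = e^(−0.235×1.120) = 0.7686; e^(−k_r t) = e^(−2.05×1.120) = 0.1007.
D = 2.745 × (0.7686 − 0.1007) + 1.85 × 0.1007 = 1.833 + 0.1863 = 2.020 mg/L.
DO = C_s − D = 8.43 − 2.020 = 6.410 mg/L.

DO ≈ 6.41 mg/L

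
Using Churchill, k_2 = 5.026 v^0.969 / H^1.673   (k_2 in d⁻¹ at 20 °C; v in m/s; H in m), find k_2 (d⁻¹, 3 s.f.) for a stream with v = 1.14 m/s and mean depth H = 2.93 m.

k_2 = 5.026 × 1.14^0.969 / 2.93^1.673 = 5.026 × 1.135 / 6.040 = 0.9447 d⁻¹.

k_2 ≈ 0.945 d⁻¹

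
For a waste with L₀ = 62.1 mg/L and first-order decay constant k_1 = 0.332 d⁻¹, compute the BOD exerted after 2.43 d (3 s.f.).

y_t = L₀(1 − e^(−k_1 t)) = 62.1 × (1 − e^(−0.332×2.43))
= 62.1 × (1 − 0.4463) = 62.1 × 0.5537 = 34.38 mg/L.

y ≈ 34.4 mg/L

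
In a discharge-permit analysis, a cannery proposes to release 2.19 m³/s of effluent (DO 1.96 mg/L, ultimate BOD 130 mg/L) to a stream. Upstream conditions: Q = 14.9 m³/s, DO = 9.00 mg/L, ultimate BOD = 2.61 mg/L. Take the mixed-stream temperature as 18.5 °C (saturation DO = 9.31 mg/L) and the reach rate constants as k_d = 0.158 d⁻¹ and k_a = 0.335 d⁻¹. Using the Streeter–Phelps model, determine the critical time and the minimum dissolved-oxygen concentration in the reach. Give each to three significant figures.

t_c ≈ 3.83 d; minimum DO ≈ 4.43 mg/L

Mixed DO = (14.9×9.00 + 2.19×1.96)/(14.9+2.19) = 138.4/17.09 = 8.098 mg/L.
Mixed L₀ = (14.9×2.61 + 2.19×130)/(17.09) = 323.6/17.09 = 18.93 mg/L.
Initial deficit D₀ = C_s − DO₀ = 9.31 − 8.098 = 1.212 mg/L.
t_c = (1/0.1770) ln[(0.335/0.158)(1 − 1.212×0.1770/(0.158×18.93))] = 5.650 × ln(1.968) = 3.826 d.
D_c = (0.158/0.335) × 18.93 × e^(−0.158×3.826) = 0.4716 × 18.93 × 0.5464 = 4.879 mg/L.
Minimum DO = 9.31 − 4.879 = 4.431 mg/L.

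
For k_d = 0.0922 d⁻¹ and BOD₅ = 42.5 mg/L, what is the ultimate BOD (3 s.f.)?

BOD₅ = L₀(1 − e^(−5k_d)) ⇒ L₀ = BOD₅ / (1 − e^(−5×0.0922))
= 42.5 / (1 − 0.6307) = 42.5 / 0.3693 = 115.1 mg/L.

L₀ ≈ 115 mg/L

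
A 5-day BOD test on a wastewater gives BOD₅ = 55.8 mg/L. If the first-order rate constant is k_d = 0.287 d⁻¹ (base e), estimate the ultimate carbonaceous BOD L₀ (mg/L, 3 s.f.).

L₀ ≈ 73.2 mg/L

BOD₅ = L₀(1 − e^(−5k_d)) ⇒ L₀ = BOD₅ / (1 − e^(−5×0.287))
= 55.8 / (1 − 0.2381) = 55.8 / 0.7619 = 73.24 mg/L.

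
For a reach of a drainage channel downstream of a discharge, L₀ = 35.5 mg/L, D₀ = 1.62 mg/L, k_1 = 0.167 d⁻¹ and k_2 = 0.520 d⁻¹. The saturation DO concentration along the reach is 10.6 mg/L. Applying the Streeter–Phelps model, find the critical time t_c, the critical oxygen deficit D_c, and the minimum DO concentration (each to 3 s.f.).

At the critical point dD/dt = 0, so k_1 L₀ e^(−k_1 t) = k_2 D. Substituting D(t) from the Streeter–Phelps equation and solving for t gives
t_c = ln[(k_2/k_1)(1 − D₀(k_2−k_1)/(k_1 L₀))] / (k_2−k_1).
Here k_2−k_1 = 0.3530 d⁻¹ and 1 − D₀(k_2−k_1)/(k_1 L₀) = 1 − 1.62×0.3530/(0.167×35.5) = 0.9035, so
t_c = ln(3.114 × 0.9035) / 0.3530 = 1.034 / 0.3530 = 2.930 d.
D_c = (k_1/k_2) L₀ e^(−k_1 t_c) = (0.167/0.520) × 35.5 × e^(−0.167×2.930) = 0.3212 × 35.5 × 0.6130 = 6.989 mg/L.
Minimum DO = C_s − D_c = 10.6 − 6.989 = 3.611 mg/L.

t_c ≈ 2.93 d; D_c ≈ 6.99 mg/L; min DO ≈ 3.61 mg/L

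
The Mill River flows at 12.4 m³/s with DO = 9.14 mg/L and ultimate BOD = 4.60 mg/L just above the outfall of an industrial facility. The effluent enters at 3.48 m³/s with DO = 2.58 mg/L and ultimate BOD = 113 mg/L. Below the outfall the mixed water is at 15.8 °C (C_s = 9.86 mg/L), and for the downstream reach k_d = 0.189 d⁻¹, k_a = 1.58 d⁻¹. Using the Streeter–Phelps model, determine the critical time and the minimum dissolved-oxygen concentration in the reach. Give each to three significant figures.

Mixed DO = (12.4×9.14 + 3.48×2.58)/(12.4+3.48) = 122.3/15.88 = 7.702 mg/L.
Mixed L₀ = (12.4×4.60 + 3.48×113)/(15.88) = 450.3/15.88 = 28.36 mg/L.
Initial deficit D₀ = C_s − DO₀ = 9.86 − 7.702 = 2.158 mg/L.
t_c = (1/1.391) ln[(1.58/0.189)(1 − 2.158×1.391/(0.189×28.36))] = 0.7189 × ln(3.678) = 0.9363 d.
D_c = (0.189/1.58) × 28.36 × e^(−0.189×0.9363) = 0.1196 × 28.36 × 0.8378 = 2.842 mg/L.
Minimum DO = 9.86 − 2.842 = 7.018 mg/L.

t_c ≈ 0.936 d; minimum DO ≈ 7.02 mg/L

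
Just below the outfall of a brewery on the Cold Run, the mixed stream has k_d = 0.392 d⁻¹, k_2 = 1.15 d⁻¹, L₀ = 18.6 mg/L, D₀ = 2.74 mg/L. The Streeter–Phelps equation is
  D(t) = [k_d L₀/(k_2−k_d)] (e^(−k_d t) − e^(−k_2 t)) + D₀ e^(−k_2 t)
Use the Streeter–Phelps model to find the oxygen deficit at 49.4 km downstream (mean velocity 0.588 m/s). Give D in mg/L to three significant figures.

D ≈ 4.32 mg/L

Travel time t = x/v = 49.4 km / (0.588 m/s) = 49400 m / 0.588 m/s = 84010 s = 0.9724 d.
k_d L₀/(k_2−k_d) = 0.392×18.6/(1.15−0.392) = 7.291/0.7580 = 9.619 mg/L.
e^(−k_d t) = e^(−0.392×0.9724) = 0.6831; e^(−k_2 t) = e^(−1.15×0.9724) = 0.3269.
D = 9.619 × (0.6831 − 0.3269) + 2.74 × 0.3269 = 3.426 + 0.8956 = 4.322 mg/L.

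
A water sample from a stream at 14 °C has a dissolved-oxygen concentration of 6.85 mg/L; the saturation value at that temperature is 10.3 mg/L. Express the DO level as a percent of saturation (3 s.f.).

66.5 % saturation

% saturation = C/C_s × 100 = 6.85/10.3 × 100 = 66.5 %.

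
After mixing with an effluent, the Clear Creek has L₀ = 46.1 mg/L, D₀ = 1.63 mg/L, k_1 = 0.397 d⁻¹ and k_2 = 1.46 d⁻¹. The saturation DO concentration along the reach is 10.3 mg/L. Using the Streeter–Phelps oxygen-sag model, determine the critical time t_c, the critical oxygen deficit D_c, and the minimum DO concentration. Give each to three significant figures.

t_c ≈ 1.13 d; D_c ≈ 8.00 mg/L; min DO ≈ 2.30 mg/L

t_c = [1/(k_2−k_1)] ln[(k_2/k_1)(1 − D₀(k_2−k_1)/(k_1 L₀))]
= [1/(1.46−0.397)] ln[(1.46/0.397)(1 − 1.63×1.063/(0.397×46.1))]
= (1/1.063) ln[3.678 × 0.9053] = 0.9407 × ln(3.329) = 0.9407 × 1.203 = 1.132 d.
D_c = (k_1/k_2) L₀ e^(−k_1 t_c) = (0.397/1.46) × 46.1 × e^(−0.397×1.132) = 0.2719 × 46.1 × 0.6381 = 7.999 mg/L.
Minimum DO = C_s − D_c = 10.3 − 7.999 = 2.301 mg/L.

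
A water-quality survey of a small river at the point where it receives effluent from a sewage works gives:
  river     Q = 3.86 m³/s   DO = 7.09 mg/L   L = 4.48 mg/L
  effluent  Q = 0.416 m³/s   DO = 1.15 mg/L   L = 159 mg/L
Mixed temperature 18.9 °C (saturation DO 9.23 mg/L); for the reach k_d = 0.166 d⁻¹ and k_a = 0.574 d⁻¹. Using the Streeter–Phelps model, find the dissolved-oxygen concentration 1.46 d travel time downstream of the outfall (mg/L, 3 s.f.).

Mixed DO = (3.86×7.09 + 0.416×1.15)/(3.86+0.416) = 27.85/4.276 = 6.512 mg/L.
Mixed L₀ = (3.86×4.48 + 0.416×159)/(4.276) = 83.44/4.276 = 19.51 mg/L.
Initial deficit D₀ = C_s − DO₀ = 9.23 − 6.512 = 2.718 mg/L.
D(1.46) = [0.166×19.51/(0.574−0.166)](e^(−0.166×1.46) − e^(−0.574×1.46)) + 2.718 e^(−0.574×1.46)
= 7.939 × (0.7848 − 0.4326) + 2.718 × 0.4326 = 3.972 mg/L.
DO = 9.23 − 3.972 = 5.258 mg/L.

DO ≈ 5.26 mg/L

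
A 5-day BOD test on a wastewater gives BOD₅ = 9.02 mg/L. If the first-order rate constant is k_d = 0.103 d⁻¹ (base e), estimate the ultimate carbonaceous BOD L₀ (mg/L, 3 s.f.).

L₀ ≈ 22.4 mg/L

BOD₅ = L₀(1 − e^(−5k_d)) ⇒ L₀ = BOD₅ / (1 − e^(−5×0.103))
= 9.02 / (1 − 0.5975) = 9.02 / 0.4025 = 22.41 mg/L.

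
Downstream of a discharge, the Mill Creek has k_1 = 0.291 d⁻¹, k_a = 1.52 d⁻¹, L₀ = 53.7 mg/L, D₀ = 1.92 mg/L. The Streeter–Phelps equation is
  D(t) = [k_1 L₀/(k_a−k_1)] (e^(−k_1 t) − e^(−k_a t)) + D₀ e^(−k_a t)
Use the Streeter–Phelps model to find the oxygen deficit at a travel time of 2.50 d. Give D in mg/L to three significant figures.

k_1 L₀/(k_a−k_1) = 0.291×53.7/(1.52−0.291) = 15.63/1.229 = 12.71 mg/L.
e^(−k_1 t) = e^(−0.291×2.500) = 0.4831; e^(−k_a t) = e^(−1.52×2.500) = 0.02237.
D = 12.71 × (0.4831 − 0.02237) + 1.92 × 0.02237 = 5.858 + 0.04295 = 5.901 mg/L.

D ≈ 5.90 mg/L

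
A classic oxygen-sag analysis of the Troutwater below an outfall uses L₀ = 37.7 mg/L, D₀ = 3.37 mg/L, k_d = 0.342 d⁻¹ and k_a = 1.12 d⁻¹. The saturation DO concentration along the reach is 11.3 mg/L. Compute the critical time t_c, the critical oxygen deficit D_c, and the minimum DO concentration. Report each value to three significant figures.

At the critical point dD/dt = 0, so k_d L₀ e^(−k_d t) = k_a D. Substituting D(t) from the Streeter–Phelps equation and solving for t gives
t_c = ln[(k_a/k_d)(1 − D₀(k_a−k_d)/(k_d L₀))] / (k_a−k_d).
Here k_a−k_d = 0.7780 d⁻¹ and 1 − D₀(k_a−k_d)/(k_d L₀) = 1 − 3.37×0.7780/(0.342×37.7) = 0.7967, so
t_c = ln(3.275 × 0.7967) / 0.7780 = 0.9589 / 0.7780 = 1.233 d.
L(t_c) = L₀ e^(−k_d t_c) = 37.7 × 0.6560 = 24.73 mg/L, and at the critical point k_a D_c = k_d L, so D_c = (0.342/1.12) × 24.73 = 7.552 mg/L.
Minimum DO = C_s − D_c = 11.3 − 7.552 = 3.748 mg/L.

t_c ≈ 1.23 d; D_c ≈ 7.55 mg/L; min DO ≈ 3.75 mg/L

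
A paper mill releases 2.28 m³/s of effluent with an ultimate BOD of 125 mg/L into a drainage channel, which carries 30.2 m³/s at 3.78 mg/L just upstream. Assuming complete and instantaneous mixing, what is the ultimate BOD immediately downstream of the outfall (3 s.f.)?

12.3 mg/L

Flow-weighted mixing: C = (Q_r C_r + Q_w C_w)/(Q_r + Q_w)
= (30.2×3.78 + 2.28×125)/(30.2 + 2.28) = 399.2/32.48 = 12.29 mg/L.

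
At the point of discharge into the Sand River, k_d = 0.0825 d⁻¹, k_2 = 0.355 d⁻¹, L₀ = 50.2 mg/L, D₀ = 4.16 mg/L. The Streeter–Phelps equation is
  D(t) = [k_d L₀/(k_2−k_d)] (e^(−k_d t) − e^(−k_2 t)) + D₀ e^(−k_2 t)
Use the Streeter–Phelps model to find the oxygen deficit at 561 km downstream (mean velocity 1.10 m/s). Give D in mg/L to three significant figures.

D ≈ 7.98 mg/L

Travel time t = x/v = 561 km / (1.10 m/s) = 561000 m / 1.10 m/s = 510000 s = 5.903 d.
k_d L₀/(k_2−k_d) = 0.0825×50.2/(0.355−0.0825) = 4.142/0.2725 = 15.20 mg/L.
e^(−k_d t) = e^(−0.0825×5.903) = 0.6145; e^(−k_2 t) = e^(−0.355×5.903) = 0.1230.
D = 15.20 × (0.6145 − 0.1230) + 4.16 × 0.1230 = 7.469 + 0.5117 = 7.981 mg/L.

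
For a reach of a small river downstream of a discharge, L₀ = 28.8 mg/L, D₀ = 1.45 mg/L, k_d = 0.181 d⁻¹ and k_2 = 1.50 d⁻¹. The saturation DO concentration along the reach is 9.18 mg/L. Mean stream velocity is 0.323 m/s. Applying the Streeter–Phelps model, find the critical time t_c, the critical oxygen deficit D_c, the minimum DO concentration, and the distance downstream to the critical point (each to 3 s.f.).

With k_2/k_d = 8.287 and 1 − D₀(k_2−k_d)/(k_d L₀) = 0.6331,
t_c = ln(8.287 × 0.6331) / (1.50 − 0.181) = ln(5.247) / 1.319 = 1.658/1.319 = 1.257 d.
L(t_c) = L₀ e^(−k_d t_c) = 28.8 × 0.7966 = 22.94 mg/L, and at the critical point k_2 D_c = k_d L, so D_c = (0.181/1.50) × 22.94 = 2.768 mg/L.
Minimum DO = C_s − D_c = 9.18 − 2.768 = 6.412 mg/L.
x_c = v t_c = 0.323 m/s × 1.257 d × 86400 s/d = 35070 m ≈ 35.1 km.

t_c ≈ 1.26 d; D_c ≈ 2.77 mg/L; min DO ≈ 6.41 mg/L; x_c ≈ 35.1 km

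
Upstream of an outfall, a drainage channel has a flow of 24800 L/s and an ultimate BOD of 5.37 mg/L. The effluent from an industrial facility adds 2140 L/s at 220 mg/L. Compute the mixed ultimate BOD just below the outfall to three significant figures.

Flow-weighted mixing: C = (Q_r C_r + Q_w C_w)/(Q_r + Q_w)
= (24800×5.37 + 2140×220)/(24800 + 2140) = 604000/26940 = 22.42 mg/L.

22.4 mg/L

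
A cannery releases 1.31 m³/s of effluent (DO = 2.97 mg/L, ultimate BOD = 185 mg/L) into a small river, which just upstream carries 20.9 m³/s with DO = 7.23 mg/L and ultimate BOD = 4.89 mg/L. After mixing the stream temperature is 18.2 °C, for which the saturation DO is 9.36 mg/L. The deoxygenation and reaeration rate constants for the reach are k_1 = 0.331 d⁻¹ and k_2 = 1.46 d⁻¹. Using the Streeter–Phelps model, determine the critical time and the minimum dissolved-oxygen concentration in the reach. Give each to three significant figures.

Mixed DO = (20.9×7.23 + 1.31×2.97)/(20.9+1.31) = 155.0/22.21 = 6.979 mg/L.
Mixed L₀ = (20.9×4.89 + 1.31×185)/(22.21) = 344.6/22.21 = 15.51 mg/L.
Initial deficit D₀ = C_s − DO₀ = 9.36 − 6.979 = 2.381 mg/L.
t_c = (1/1.129) ln[(1.46/0.331)(1 − 2.381×1.129/(0.331×15.51))] = 0.8857 × ln(2.102) = 0.6578 d.
D_c = (0.331/1.46) × 15.51 × e^(−0.331×0.6578) = 0.2267 × 15.51 × 0.8043 = 2.829 mg/L.
Minimum DO = 9.36 − 2.829 = 6.531 mg/L.

t_c ≈ 0.658 d; minimum DO ≈ 6.53 mg/L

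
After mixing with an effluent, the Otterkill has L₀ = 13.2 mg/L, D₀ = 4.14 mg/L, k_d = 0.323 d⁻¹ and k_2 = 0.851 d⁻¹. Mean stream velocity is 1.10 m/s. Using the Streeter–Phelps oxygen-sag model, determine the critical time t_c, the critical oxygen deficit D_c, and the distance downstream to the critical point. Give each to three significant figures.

t_c ≈ 0.473 d; D_c ≈ 4.30 mg/L; x_c ≈ 45.0 km

t_c = [1/(k_2−k_d)] ln[(k_2/k_d)(1 − D₀(k_2−k_d)/(k_d L₀))]
= [1/(0.851−0.323)] ln[(0.851/0.323)(1 − 4.14×0.5280/(0.323×13.2))]
= (1/0.5280) ln[2.635 × 0.4873] = 1.894 × ln(1.284) = 1.894 × 0.2499 = 0.4733 d.
L(t_c) = L₀ e^(−k_d t_c) = 13.2 × 0.8582 = 11.33 mg/L, and at the critical point k_2 D_c = k_d L, so D_c = (0.323/0.851) × 11.33 = 4.300 mg/L.
x_c = v t_c = 1.10 m/s × 0.4733 d × 86400 s/d = 44980 m ≈ 45.0 km.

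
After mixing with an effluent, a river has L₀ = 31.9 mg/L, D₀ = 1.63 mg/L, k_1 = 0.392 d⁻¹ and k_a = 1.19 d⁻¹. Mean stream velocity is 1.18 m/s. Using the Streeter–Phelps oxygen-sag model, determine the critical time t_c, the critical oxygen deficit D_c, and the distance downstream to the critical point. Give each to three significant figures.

t_c ≈ 1.25 d; D_c ≈ 6.43 mg/L; x_c ≈ 128 km

At the critical point dD/dt = 0, so k_1 L₀ e^(−k_1 t) = k_a D. Substituting D(t) from the Streeter–Phelps equation and solving for t gives
t_c = ln[(k_a/k_1)(1 − D₀(k_a−k_1)/(k_1 L₀))] / (k_a−k_1).
Here k_a−k_1 = 0.7980 d⁻¹ and 1 − D₀(k_a−k_1)/(k_1 L₀) = 1 − 1.63×0.7980/(0.392×31.9) = 0.8960, so
t_c = ln(3.036 × 0.8960) / 0.7980 = 1.001 / 0.7980 = 1.254 d.
L(t_c) = L₀ e^(−k_1 t_c) = 31.9 × 0.6117 = 19.51 mg/L, and at the critical point k_a D_c = k_1 L, so D_c = (0.392/1.19) × 19.51 = 6.428 mg/L.
x_c = v t_c = 1.18 m/s × 1.254 d × 86400 s/d = 127800 m ≈ 128 km.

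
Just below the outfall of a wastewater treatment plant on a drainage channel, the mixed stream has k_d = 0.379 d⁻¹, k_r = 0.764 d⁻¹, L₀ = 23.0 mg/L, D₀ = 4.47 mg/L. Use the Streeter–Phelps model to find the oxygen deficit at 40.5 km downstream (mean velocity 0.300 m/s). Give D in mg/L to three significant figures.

D ≈ 7.02 mg/L

Travel time t = x/v = 40.5 km / (0.300 m/s) = 40500 m / 0.300 m/s = 135000 s = 1.562 d.
k_d L₀/(k_r−k_d) = 0.379×23.0/(0.764−0.379) = 8.717/0.3850 = 22.64 mg/L.
e^(−k_d t) = e^(−0.379×1.562) = 0.5531; e^(−k_r t) = e^(−0.764×1.562) = 0.3031.
D = 22.64 × (0.5531 − 0.3031) + 4.47 × 0.3031 = 5.661 + 1.355 = 7.016 mg/L.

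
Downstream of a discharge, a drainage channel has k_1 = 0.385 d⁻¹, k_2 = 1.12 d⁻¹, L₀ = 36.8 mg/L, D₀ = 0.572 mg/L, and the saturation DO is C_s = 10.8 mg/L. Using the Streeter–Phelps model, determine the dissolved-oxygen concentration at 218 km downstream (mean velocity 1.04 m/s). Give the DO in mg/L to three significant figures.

DO ≈ 4.46 mg/L

Travel time t = x/v = 218 km / (1.04 m/s) = 218000 m / 1.04 m/s = 209600 s = 2.426 d.
k_1 L₀/(k_2−k_1) = 0.385×36.8/(1.12−0.385) = 14.17/0.7350 = 19.28 mg/L.
e^(−k_1 t) = e^(−0.385×2.426) = 0.3930; e^(−k_2 t) = e^(−1.12×2.426) = 0.06606.
D = 19.28 × (0.3930 − 0.06606) + 0.572 × 0.06606 = 6.301 + 0.03778 = 6.339 mg/L.
DO = C_s − D = 10.8 − 6.339 = 4.461 mg/L.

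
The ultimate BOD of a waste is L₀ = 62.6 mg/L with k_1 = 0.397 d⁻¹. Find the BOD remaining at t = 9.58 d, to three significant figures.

L_t = L₀ e^(−k_1 t) = 62.6 × e^(−0.397×9.58) = 62.6 × 0.02230 = 1.396 mg/L.

L ≈ 1.40 mg/L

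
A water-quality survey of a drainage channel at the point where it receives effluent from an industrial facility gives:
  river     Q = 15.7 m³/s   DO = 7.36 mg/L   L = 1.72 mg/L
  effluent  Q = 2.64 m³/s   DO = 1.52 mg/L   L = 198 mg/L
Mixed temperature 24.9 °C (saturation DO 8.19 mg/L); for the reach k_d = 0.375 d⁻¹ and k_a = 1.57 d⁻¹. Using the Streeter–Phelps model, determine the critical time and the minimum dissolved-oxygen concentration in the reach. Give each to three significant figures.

Mixed DO = (15.7×7.36 + 2.64×1.52)/(15.7+2.64) = 119.6/18.34 = 6.519 mg/L.
Mixed L₀ = (15.7×1.72 + 2.64×198)/(18.34) = 549.7/18.34 = 29.97 mg/L.
Initial deficit D₀ = C_s − DO₀ = 8.19 − 6.519 = 1.671 mg/L.
t_c = (1/1.195) ln[(1.57/0.375)(1 − 1.671×1.195/(0.375×29.97))] = 0.8368 × ln(3.443) = 1.035 d.
D_c = (0.375/1.57) × 29.97 × e^(−0.375×1.035) = 0.2389 × 29.97 × 0.6784 = 4.857 mg/L.
Minimum DO = 8.19 − 4.857 = 3.333 mg/L.

t_c ≈ 1.03 d; minimum DO ≈ 3.33 mg/L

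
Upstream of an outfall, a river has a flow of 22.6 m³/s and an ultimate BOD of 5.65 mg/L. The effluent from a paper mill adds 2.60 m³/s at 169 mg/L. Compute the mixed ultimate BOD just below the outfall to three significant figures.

22.5 mg/L

Flow-weighted mixing: C = (Q_r C_r + Q_w C_w)/(Q_r + Q_w)
= (22.6×5.65 + 2.60×169)/(22.6 + 2.60) = 567.1/25.20 = 22.50 mg/L.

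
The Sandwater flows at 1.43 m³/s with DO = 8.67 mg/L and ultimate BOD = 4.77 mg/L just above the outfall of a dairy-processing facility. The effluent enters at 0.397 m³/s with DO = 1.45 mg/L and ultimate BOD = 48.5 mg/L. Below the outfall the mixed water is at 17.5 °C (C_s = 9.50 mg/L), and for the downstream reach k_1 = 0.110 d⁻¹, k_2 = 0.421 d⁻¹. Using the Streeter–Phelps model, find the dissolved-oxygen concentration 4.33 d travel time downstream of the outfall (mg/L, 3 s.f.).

Mixed DO = (1.43×8.67 + 0.397×1.45)/(1.43+0.397) = 12.97/1.827 = 7.101 mg/L.
Mixed L₀ = (1.43×4.77 + 0.397×48.5)/(1.827) = 26.08/1.827 = 14.27 mg/L.
Initial deficit D₀ = C_s − DO₀ = 9.50 − 7.101 = 2.399 mg/L.
D(4.33) = [0.110×14.27/(0.421−0.110)](e^(−0.110×4.33) − e^(−0.421×4.33)) + 2.399 e^(−0.421×4.33)
= 5.048 × (0.6211 − 0.1616) + 2.399 × 0.1616 = 2.707 mg/L.
DO = 9.50 − 2.707 = 6.793 mg/L.

DO ≈ 6.79 mg/L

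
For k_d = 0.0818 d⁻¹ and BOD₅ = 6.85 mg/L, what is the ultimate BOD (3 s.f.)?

BOD₅ = L₀(1 − e^(−5k_d)) ⇒ L₀ = BOD₅ / (1 − e^(−5×0.0818))
= 6.85 / (1 − 0.6643) = 6.85 / 0.3357 = 20.41 mg/L.

L₀ ≈ 20.4 mg/L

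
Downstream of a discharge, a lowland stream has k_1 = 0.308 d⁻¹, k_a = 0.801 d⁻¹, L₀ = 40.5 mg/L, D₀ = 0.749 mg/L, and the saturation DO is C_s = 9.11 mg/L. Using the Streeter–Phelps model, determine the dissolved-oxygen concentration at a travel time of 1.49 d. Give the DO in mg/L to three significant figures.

DO ≈ 0.563 mg/L

k_1 L₀/(k_a−k_1) = 0.308×40.5/(0.801−0.308) = 12.47/0.4930 = 25.30 mg/L.
e^(−k_1 t) = e^(−0.308×1.490) = 0.6320; e^(−k_a t) = e^(−0.801×1.490) = 0.3032.
D = 25.30 × (0.6320 − 0.3032) + 0.749 × 0.3032 = 8.319 + 0.2271 = 8.547 mg/L.
DO = C_s − D = 9.11 − 8.547 = 0.5634 mg/L.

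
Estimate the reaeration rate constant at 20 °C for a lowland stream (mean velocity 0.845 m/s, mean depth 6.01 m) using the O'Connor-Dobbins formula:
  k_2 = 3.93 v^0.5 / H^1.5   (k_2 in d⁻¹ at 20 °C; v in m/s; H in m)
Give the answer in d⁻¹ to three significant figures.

k_2 ≈ 0.245 d⁻¹

k_2 = 3.93 × 0.845^0.5 / 6.01^1.5 = 3.93 × 0.9192 / 14.73 = 0.2452 d⁻¹.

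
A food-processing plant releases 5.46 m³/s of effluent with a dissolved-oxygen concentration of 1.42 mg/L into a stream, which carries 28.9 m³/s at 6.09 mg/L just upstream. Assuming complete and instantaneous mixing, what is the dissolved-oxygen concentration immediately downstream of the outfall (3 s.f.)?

5.35 mg/L

Flow-weighted mixing: C = (Q_r C_r + Q_w C_w)/(Q_r + Q_w)
= (28.9×6.09 + 5.46×1.42)/(28.9 + 5.46) = 183.8/34.36 = 5.348 mg/L.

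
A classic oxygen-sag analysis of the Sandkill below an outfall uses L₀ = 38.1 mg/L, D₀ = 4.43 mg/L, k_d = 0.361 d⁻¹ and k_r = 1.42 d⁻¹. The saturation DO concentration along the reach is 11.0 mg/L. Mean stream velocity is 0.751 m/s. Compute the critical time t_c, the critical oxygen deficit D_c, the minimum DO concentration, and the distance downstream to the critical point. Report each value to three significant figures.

t_c ≈ 0.899 d; D_c ≈ 7.00 mg/L; min DO ≈ 4.00 mg/L; x_c ≈ 58.4 km

With k_r/k_d = 3.934 and 1 − D₀(k_r−k_d)/(k_d L₀) = 0.6589,
t_c = ln(3.934 × 0.6589) / (1.42 − 0.361) = ln(2.592) / 1.059 = 0.9524/1.059 = 0.8993 d.
L(t_c) = L₀ e^(−k_d t_c) = 38.1 × 0.7228 = 27.54 mg/L, and at the critical point k_r D_c = k_d L, so D_c = (0.361/1.42) × 27.54 = 7.001 mg/L.
Minimum DO = C_s − D_c = 11.0 − 7.001 = 3.999 mg/L.
x_c = v t_c = 0.751 m/s × 0.8993 d × 86400 s/d = 58350 m ≈ 58.4 km.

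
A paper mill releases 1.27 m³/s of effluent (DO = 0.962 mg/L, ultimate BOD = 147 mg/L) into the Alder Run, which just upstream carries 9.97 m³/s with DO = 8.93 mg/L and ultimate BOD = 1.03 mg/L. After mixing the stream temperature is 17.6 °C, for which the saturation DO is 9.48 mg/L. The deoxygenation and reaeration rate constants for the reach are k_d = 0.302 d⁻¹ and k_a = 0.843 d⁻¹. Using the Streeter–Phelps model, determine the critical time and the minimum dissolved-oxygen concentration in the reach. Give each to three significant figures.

t_c ≈ 1.60 d; minimum DO ≈ 5.61 mg/L

Mixed DO = (9.97×8.93 + 1.27×0.962)/(9.97+1.27) = 90.25/11.24 = 8.030 mg/L.
Mixed L₀ = (9.97×1.03 + 1.27×147)/(11.24) = 197.0/11.24 = 17.52 mg/L.
Initial deficit D₀ = C_s − DO₀ = 9.48 − 8.030 = 1.450 mg/L.
t_c = (1/0.5410) ln[(0.843/0.302)(1 − 1.450×0.5410/(0.302×17.52))] = 1.848 × ln(2.378) = 1.601 d.
D_c = (0.302/0.843) × 17.52 × e^(−0.302×1.601) = 0.3582 × 17.52 × 0.6166 = 3.871 mg/L.
Minimum DO = 9.48 − 3.871 = 5.609 mg/L.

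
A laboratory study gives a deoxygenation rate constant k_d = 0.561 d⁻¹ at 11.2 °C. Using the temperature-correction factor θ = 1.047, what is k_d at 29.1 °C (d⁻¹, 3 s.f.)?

k_d(T₂) = k_d(T₁) · θ^(T₂−T₁) = 0.561 × 1.047^(29.1−11.2)
= 0.561 × 1.047^17.9 = 0.561 × 2.275 = 1.276 d⁻¹.

k_d ≈ 1.28 d⁻¹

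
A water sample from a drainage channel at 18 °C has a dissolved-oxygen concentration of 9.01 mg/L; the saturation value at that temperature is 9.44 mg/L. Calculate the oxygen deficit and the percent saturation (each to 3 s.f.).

D ≈ 0.430 mg/L; 95.4 % saturation

D = C_s − C = 9.44 − 9.01 = 0.430 mg/L.
% saturation = 9.01/9.44 × 100 = 95.4 %.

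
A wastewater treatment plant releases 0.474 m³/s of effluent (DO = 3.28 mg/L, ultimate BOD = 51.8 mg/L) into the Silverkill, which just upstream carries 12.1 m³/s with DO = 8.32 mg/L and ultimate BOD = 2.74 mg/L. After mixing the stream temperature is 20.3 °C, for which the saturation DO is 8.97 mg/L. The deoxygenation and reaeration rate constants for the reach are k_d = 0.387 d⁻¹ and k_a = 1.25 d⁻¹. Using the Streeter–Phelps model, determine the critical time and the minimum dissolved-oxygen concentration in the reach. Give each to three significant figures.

t_c ≈ 0.751 d; minimum DO ≈ 7.91 mg/L

Mixed DO = (12.1×8.32 + 0.474×3.28)/(12.1+0.474) = 102.2/12.57 = 8.130 mg/L.
Mixed L₀ = (12.1×2.74 + 0.474×51.8)/(12.57) = 57.71/12.57 = 4.589 mg/L.
Initial deficit D₀ = C_s − DO₀ = 8.97 − 8.130 = 0.8400 mg/L.
t_c = (1/0.8630) ln[(1.25/0.387)(1 − 0.8400×0.8630/(0.387×4.589))] = 1.159 × ln(1.912) = 0.7508 d.
D_c = (0.387/1.25) × 4.589 × e^(−0.387×0.7508) = 0.3096 × 4.589 × 0.7478 = 1.063 mg/L.
Minimum DO = 8.97 − 1.063 = 7.907 mg/L.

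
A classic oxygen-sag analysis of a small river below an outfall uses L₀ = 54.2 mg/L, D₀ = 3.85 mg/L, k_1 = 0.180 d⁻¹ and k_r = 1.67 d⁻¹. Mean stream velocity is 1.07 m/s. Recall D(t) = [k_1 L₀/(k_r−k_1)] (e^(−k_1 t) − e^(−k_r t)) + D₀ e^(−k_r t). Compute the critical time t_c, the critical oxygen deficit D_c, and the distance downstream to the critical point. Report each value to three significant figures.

With k_r/k_1 = 9.278 and 1 − D₀(k_r−k_1)/(k_1 L₀) = 0.4120,
t_c = ln(9.278 × 0.4120) / (1.67 − 0.180) = ln(3.822) / 1.490 = 1.341/1.490 = 0.8999 d.
L(t_c) = L₀ e^(−k_1 t_c) = 54.2 × 0.8505 = 46.09 mg/L, and at the critical point k_r D_c = k_1 L, so D_c = (0.180/1.67) × 46.09 = 4.968 mg/L.
x_c = v t_c = 1.07 m/s × 0.8999 d × 86400 s/d = 83200 m ≈ 83.2 km.

t_c ≈ 0.900 d; D_c ≈ 4.97 mg/L; x_c ≈ 83.2 km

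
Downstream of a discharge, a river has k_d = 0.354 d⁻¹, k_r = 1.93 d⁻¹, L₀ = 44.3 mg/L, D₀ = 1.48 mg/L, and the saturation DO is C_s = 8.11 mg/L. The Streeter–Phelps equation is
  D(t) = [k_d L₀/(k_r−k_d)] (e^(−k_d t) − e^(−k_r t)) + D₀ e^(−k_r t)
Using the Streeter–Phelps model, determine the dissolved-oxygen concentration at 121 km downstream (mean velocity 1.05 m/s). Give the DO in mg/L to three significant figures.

Travel time t = x/v = 121 km / (1.05 m/s) = 121000 m / 1.05 m/s = 115200 s = 1.334 d.
k_d L₀/(k_r−k_d) = 0.354×44.3/(1.93−0.354) = 15.68/1.576 = 9.951 mg/L.
e^(−k_d t) = e^(−0.354×1.334) = 0.6237; e^(−k_r t) = e^(−1.93×1.334) = 0.07622.
D = 9.951 × (0.6237 − 0.07622) + 1.48 × 0.07622 = 5.447 + 0.1128 = 5.560 mg/L.
DO = C_s − D = 8.11 − 5.560 = 2.550 mg/L.

DO ≈ 2.55 mg/L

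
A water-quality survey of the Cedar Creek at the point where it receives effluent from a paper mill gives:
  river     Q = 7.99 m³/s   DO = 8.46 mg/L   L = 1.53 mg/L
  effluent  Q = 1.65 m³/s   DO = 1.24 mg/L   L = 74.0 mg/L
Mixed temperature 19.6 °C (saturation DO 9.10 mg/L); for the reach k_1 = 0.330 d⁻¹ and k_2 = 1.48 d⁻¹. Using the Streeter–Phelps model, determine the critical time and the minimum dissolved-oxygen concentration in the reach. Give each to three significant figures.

t_c ≈ 0.754 d; minimum DO ≈ 6.68 mg/L

Mixed DO = (7.99×8.46 + 1.65×1.24)/(7.99+1.65) = 69.64/9.640 = 7.224 mg/L.
Mixed L₀ = (7.99×1.53 + 1.65×74.0)/(9.640) = 134.3/9.640 = 13.93 mg/L.
Initial deficit D₀ = C_s − DO₀ = 9.10 − 7.224 = 1.876 mg/L.
t_c = (1/1.150) ln[(1.48/0.330)(1 − 1.876×1.150/(0.330×13.93))] = 0.8696 × ln(2.381) = 0.7543 d.
D_c = (0.330/1.48) × 13.93 × e^(−0.330×0.7543) = 0.2230 × 13.93 × 0.7796 = 2.422 mg/L.
Minimum DO = 9.10 − 2.422 = 6.678 mg/L.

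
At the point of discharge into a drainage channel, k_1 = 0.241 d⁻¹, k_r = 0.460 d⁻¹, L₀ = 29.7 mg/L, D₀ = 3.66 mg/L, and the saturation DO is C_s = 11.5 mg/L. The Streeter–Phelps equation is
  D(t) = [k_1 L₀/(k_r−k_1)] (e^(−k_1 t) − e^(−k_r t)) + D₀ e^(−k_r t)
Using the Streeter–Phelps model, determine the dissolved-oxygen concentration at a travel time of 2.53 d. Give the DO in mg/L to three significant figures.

DO ≈ 2.80 mg/L

k_1 L₀/(k_r−k_1) = 0.241×29.7/(0.460−0.241) = 7.158/0.2190 = 32.68 mg/L.
e^(−k_1 t) = e^(−0.241×2.530) = 0.5435; e^(−k_r t) = e^(−0.460×2.530) = 0.3123.
D = 32.68 × (0.5435 − 0.3123) + 3.66 × 0.3123 = 7.556 + 1.143 = 8.699 mg/L.
DO = C_s − D = 11.5 − 8.699 = 2.801 mg/L.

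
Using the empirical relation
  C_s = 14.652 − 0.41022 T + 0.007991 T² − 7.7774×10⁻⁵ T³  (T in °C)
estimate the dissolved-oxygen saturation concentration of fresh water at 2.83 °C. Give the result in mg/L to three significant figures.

C_s ≈ 13.6 mg/L

C_s = 14.652 − 0.41022×2.83 + 0.007991×2.83² − 7.7774×10⁻⁵×2.83³ = 13.55 mg/L.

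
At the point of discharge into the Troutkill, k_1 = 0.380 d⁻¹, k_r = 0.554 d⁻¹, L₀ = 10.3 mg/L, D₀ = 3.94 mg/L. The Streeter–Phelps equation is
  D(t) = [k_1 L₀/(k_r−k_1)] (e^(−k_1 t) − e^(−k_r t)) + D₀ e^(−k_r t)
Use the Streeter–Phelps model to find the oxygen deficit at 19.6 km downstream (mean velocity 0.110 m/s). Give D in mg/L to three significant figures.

D ≈ 4.35 mg/L

Travel time t = x/v = 19.6 km / (0.110 m/s) = 19600 m / 0.110 m/s = 178200 s = 2.062 d.
k_1 L₀/(k_r−k_1) = 0.380×10.3/(0.554−0.380) = 3.914/0.1740 = 22.49 mg/L.
e^(−k_1 t) = e^(−0.380×2.062) = 0.4567; e^(−k_r t) = e^(−0.554×2.062) = 0.3190.
D = 22.49 × (0.4567 − 0.3190) + 3.94 × 0.3190 = 3.098 + 1.257 = 4.355 mg/L.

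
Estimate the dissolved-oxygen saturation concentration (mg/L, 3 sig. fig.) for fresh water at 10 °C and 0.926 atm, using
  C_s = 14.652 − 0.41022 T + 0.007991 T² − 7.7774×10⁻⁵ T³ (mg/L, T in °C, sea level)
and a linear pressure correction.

C_s ≈ 10.4 mg/L

At sea level: C_s = 14.652 − 0.41022×10 + 0.007991×10² − 7.7774×10⁻⁵×10³ = 11.27 mg/L.
Pressure correction: C_s' = 11.27 × 0.926 = 10.44 mg/L.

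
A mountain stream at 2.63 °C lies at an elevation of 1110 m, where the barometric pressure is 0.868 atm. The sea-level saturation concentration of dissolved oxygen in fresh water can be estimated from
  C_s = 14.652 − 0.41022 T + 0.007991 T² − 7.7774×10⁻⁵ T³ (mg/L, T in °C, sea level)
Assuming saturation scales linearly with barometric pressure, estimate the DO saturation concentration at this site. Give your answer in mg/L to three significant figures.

C_s ≈ 11.8 mg/L

At sea level: C_s = 14.652 − 0.41022×2.63 + 0.007991×2.63² − 7.7774×10⁻⁵×2.63³ = 13.63 mg/L.
Pressure correction: C_s' = 13.63 × 0.868 = 11.83 mg/L.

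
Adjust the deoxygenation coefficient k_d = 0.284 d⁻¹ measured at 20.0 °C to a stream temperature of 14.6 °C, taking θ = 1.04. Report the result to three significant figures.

k_d(T₂) = k_d(T₁) · θ^(T₂−T₁) = 0.284 × 1.04^(14.6−20.0)
= 0.284 × 1.04^-5.40 = 0.284 × 0.8091 = 0.2298 d⁻¹.

k_d ≈ 0.230 d⁻¹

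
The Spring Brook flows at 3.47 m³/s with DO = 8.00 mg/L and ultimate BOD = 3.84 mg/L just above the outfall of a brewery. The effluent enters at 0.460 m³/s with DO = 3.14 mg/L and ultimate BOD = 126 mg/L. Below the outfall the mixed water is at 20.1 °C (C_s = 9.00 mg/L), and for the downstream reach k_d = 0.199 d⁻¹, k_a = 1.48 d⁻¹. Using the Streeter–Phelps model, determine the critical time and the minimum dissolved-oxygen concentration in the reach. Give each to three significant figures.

Mixed DO = (3.47×8.00 + 0.460×3.14)/(3.47+0.460) = 29.20/3.930 = 7.431 mg/L.
Mixed L₀ = (3.47×3.84 + 0.460×126)/(3.930) = 71.28/3.930 = 18.14 mg/L.
Initial deficit D₀ = C_s − DO₀ = 9.00 − 7.431 = 1.569 mg/L.
t_c = (1/1.281) ln[(1.48/0.199)(1 − 1.569×1.281/(0.199×18.14))] = 0.7806 × ln(3.296) = 0.9312 d.
D_c = (0.199/1.48) × 18.14 × e^(−0.199×0.9312) = 0.1345 × 18.14 × 0.8309 = 2.026 mg/L.
Minimum DO = 9.00 − 2.026 = 6.974 mg/L.

t_c ≈ 0.931 d; minimum DO ≈ 6.97 mg/L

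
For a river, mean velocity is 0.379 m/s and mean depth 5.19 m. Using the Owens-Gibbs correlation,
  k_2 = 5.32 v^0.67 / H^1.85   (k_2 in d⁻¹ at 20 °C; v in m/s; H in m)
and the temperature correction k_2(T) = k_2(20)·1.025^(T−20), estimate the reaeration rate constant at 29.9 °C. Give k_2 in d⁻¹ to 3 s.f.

k_2(20) = 5.32 × 0.379^0.67 / 5.19^1.85 = 5.32 × 0.5220 / 21.04 = 0.1320 d⁻¹.
k_2(29.9) = 0.1320 × 1.025^(29.9−20) = 0.1320 × 1.277 = 0.1685 d⁻¹.

k_2 ≈ 0.169 d⁻¹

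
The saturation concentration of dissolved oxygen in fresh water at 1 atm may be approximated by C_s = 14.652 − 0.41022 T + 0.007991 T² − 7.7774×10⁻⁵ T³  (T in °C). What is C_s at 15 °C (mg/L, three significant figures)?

C_s = 14.652 − 0.41022×15 + 0.007991×15² − 7.7774×10⁻⁵×15³ = 10.03 mg/L.

C_s ≈ 10.0 mg/L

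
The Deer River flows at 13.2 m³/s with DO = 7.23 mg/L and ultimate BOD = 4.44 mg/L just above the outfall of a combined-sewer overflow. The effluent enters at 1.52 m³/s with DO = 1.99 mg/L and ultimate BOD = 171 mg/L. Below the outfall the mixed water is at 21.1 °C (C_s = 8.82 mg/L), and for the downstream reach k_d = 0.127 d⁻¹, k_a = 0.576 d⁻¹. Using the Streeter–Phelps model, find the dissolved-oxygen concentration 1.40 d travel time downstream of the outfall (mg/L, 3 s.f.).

Mixed DO = (13.2×7.23 + 1.52×1.99)/(13.2+1.52) = 98.46/14.72 = 6.689 mg/L.
Mixed L₀ = (13.2×4.44 + 1.52×171)/(14.72) = 318.5/14.72 = 21.64 mg/L.
Initial deficit D₀ = C_s − DO₀ = 8.82 − 6.689 = 2.131 mg/L.
D(1.40) = [0.127×21.64/(0.576−0.127)](e^(−0.127×1.40) − e^(−0.576×1.40)) + 2.131 e^(−0.576×1.40)
= 6.121 × (0.8371 − 0.4465) + 2.131 × 0.4465 = 3.342 mg/L.
DO = 8.82 − 3.342 = 5.478 mg/L.

DO ≈ 5.48 mg/L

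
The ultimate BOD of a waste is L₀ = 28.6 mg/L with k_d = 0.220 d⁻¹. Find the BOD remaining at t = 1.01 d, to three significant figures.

L_t = L₀ e^(−k_d t) = 28.6 × e^(−0.220×1.01) = 28.6 × 0.8008 = 22.90 mg/L.

L ≈ 22.9 mg/L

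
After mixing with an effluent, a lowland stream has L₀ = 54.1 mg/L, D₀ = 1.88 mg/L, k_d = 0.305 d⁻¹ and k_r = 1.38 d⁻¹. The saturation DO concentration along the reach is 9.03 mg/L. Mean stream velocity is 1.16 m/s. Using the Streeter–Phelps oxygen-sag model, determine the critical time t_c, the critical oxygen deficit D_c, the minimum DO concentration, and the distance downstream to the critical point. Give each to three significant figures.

t_c ≈ 1.28 d; D_c ≈ 8.09 mg/L; min DO ≈ 0.944 mg/L; x_c ≈ 129 km

t_c = [1/(k_r−k_d)] ln[(k_r/k_d)(1 − D₀(k_r−k_d)/(k_d L₀))]
= [1/(1.38−0.305)] ln[(1.38/0.305)(1 − 1.88×1.075/(0.305×54.1))]
= (1/1.075) ln[4.525 × 0.8775] = 0.9302 × ln(3.970) = 0.9302 × 1.379 = 1.283 d.
D_c = (k_d/k_r) L₀ e^(−k_d t_c) = (0.305/1.38) × 54.1 × e^(−0.305×1.283) = 0.2210 × 54.1 × 0.6762 = 8.086 mg/L.
Minimum DO = C_s − D_c = 9.03 − 8.086 = 0.9443 mg/L.
x_c = v t_c = 1.16 m/s × 1.283 d × 86400 s/d = 128600 m ≈ 129 km.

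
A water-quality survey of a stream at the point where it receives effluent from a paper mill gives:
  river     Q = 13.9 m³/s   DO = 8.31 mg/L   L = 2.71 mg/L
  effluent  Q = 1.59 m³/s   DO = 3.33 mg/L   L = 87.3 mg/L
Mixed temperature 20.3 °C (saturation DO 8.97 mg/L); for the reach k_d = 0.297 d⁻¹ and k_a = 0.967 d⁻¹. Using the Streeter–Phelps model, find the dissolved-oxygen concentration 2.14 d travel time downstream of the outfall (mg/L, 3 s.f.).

Mixed DO = (13.9×8.31 + 1.59×3.33)/(13.9+1.59) = 120.8/15.49 = 7.799 mg/L.
Mixed L₀ = (13.9×2.71 + 1.59×87.3)/(15.49) = 176.5/15.49 = 11.39 mg/L.
Initial deficit D₀ = C_s − DO₀ = 8.97 − 7.799 = 1.171 mg/L.
D(2.14) = [0.297×11.39/(0.967−0.297)](e^(−0.297×2.14) − e^(−0.967×2.14)) + 1.171 e^(−0.967×2.14)
= 5.050 × (0.5296 − 0.1263) + 1.171 × 0.1263 = 2.185 mg/L.
DO = 8.97 − 2.185 = 6.785 mg/L.

DO ≈ 6.79 mg/L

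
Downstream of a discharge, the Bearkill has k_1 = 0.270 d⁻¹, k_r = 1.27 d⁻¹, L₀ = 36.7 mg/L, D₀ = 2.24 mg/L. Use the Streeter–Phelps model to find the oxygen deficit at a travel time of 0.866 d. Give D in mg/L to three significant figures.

k_1 L₀/(k_r−k_1) = 0.270×36.7/(1.27−0.270) = 9.909/1.000 = 9.909 mg/L.
e^(−k_1 t) = e^(−0.270×0.8660) = 0.7915; e^(−k_r t) = e^(−1.27×0.8660) = 0.3329.
D = 9.909 × (0.7915 − 0.3329) + 2.24 × 0.3329 = 4.544 + 0.7458 = 5.290 mg/L.

D ≈ 5.29 mg/L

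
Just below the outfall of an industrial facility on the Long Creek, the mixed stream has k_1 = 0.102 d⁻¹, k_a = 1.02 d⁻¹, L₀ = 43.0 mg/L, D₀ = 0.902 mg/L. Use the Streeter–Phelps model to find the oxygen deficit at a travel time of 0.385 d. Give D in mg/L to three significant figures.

D ≈ 1.98 mg/L

k_1 L₀/(k_a−k_1) = 0.102×43.0/(1.02−0.102) = 4.386/0.9180 = 4.778 mg/L.
e^(−k_1 t) = e^(−0.102×0.3850) = 0.9615; e^(−k_a t) = e^(−1.02×0.3850) = 0.6752.
D = 4.778 × (0.9615 − 0.6752) + 0.902 × 0.6752 = 1.368 + 0.6091 = 1.977 mg/L.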